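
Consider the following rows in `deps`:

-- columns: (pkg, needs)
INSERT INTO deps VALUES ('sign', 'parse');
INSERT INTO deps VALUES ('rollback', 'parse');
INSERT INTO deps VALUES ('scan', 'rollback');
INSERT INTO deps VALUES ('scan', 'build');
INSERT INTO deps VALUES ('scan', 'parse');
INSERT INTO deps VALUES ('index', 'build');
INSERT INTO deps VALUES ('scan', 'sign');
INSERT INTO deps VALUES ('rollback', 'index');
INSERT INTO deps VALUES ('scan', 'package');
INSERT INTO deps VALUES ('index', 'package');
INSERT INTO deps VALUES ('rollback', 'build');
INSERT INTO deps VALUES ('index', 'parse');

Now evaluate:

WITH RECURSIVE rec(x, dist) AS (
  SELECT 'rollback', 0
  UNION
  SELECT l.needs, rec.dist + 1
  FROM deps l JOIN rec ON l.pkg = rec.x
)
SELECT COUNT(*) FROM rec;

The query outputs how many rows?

7

Base: (rollback, dist=0).
Iteration 1: edges from {rollback} -> (build, dist=1), (index, dist=1), (parse, dist=1).
Iteration 2: edges from {build,index,parse} -> (build, dist=2), (package, dist=2), (parse, dist=2).
Iteration 3: no outgoing edges from {build,package,parse}; recursion stops.
Total rows emitted: 7.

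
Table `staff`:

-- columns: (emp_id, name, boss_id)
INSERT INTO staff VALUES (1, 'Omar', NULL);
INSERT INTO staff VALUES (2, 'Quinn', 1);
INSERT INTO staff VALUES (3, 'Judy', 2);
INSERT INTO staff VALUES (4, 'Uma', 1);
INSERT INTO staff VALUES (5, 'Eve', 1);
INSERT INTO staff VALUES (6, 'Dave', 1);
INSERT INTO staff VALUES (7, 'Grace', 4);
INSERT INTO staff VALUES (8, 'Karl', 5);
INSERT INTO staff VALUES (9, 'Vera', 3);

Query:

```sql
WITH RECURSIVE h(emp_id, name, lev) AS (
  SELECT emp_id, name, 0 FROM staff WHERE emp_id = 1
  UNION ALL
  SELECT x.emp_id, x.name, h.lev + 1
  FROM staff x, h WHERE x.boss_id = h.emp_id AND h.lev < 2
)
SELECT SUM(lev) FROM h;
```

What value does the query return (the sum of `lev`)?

10

Base: emp_id=1 (Omar) at lev 0.
Iteration 1: rows with boss_id in {1} -> Quinn (id 2, lev 1), Uma (id 4, lev 1), Eve (id 5, lev 1), Dave (id 6, lev 1).
Iteration 2: rows with boss_id in {2,4,5,6} -> Judy (id 3, lev 2), Grace (id 7, lev 2), Karl (id 8, lev 2).
Iteration 3: lev < 2 fails for all current rows; recursion stops.
SUM(lev) = 0 + 1 + 1 + 1 + 1 + 2 + 2 + 2 = 10.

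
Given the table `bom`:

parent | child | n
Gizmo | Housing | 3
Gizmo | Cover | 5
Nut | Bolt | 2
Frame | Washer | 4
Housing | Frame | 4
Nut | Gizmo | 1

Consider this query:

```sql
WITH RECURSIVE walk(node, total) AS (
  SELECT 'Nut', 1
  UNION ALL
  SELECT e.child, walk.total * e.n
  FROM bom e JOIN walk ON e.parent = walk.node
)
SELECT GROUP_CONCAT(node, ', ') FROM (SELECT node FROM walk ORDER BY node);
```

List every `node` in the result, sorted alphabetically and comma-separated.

Bolt, Cover, Frame, Gizmo, Housing, Nut, Washer

Base: (Nut, total=1).
Iteration 1: components of {Nut} -> Bolt = 1*2 = 2, Gizmo = 1*1 = 1.
Iteration 2: components of {Bolt,Gizmo} -> Cover = 1*5 = 5, Housing = 1*3 = 3.
Iteration 3: components of {Cover,Housing} -> Frame = 3*4 = 12.
Iteration 4: components of {Frame} -> Washer = 12*4 = 48.
Iteration 5: no further components; recursion stops.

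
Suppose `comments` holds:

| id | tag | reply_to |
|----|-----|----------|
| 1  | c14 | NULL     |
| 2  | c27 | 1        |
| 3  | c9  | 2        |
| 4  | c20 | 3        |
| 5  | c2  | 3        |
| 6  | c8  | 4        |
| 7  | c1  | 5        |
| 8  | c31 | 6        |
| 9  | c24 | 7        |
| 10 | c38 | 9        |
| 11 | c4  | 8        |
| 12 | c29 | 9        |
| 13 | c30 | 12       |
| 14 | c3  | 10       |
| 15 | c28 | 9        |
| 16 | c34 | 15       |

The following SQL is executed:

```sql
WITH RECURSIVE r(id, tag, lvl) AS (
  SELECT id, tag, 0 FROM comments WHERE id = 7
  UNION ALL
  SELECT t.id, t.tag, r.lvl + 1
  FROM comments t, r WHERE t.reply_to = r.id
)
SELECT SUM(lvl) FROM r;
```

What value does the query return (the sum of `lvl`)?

16

Base: id=7 (c1) at lvl 0.
Iteration 1: rows with reply_to in {7} -> c24 (id 9, lvl 1).
Iteration 2: rows with reply_to in {9} -> c38 (id 10, lvl 2), c29 (id 12, lvl 2), c28 (id 15, lvl 2).
Iteration 3: rows with reply_to in {10,12,15} -> c30 (id 13, lvl 3), c3 (id 14, lvl 3), c34 (id 16, lvl 3).
Iteration 4: no rows with reply_to in {13,14,16}; recursion stops.
SUM(lvl) = 0 + 1 + 2 + 2 + 2 + 3 + 3 + 3 = 16.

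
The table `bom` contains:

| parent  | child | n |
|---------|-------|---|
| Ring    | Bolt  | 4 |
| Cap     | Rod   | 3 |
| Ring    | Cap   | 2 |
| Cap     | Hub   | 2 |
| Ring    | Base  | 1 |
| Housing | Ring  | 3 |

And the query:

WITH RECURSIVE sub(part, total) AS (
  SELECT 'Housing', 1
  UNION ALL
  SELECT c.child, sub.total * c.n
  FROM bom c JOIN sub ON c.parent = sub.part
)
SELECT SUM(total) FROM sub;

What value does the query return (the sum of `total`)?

55

Base: (Housing, total=1).
Iteration 1: components of {Housing} -> Ring = 1*3 = 3.
Iteration 2: components of {Ring} -> Base = 3*1 = 3, Bolt = 3*4 = 12, Cap = 3*2 = 6.
Iteration 3: components of {Base,Bolt,Cap} -> Hub = 6*2 = 12, Rod = 6*3 = 18.
Iteration 4: no further components; recursion stops.
SUM(total) = 1 + 3 + 3 + 12 + 6 + 12 + 18 = 55.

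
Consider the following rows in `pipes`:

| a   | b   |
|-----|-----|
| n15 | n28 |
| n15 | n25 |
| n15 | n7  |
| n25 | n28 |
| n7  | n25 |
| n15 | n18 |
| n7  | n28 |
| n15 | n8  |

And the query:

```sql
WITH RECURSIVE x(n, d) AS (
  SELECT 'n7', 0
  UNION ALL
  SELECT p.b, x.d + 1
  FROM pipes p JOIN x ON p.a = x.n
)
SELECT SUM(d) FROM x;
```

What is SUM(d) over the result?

Base: (n7, d=0).
Iteration 1: edges from {n7} -> (n25, d=1), (n28, d=1).
Iteration 2: edges from {n25,n28} -> (n28, d=2).
Iteration 3: no outgoing edges from {n28}; recursion stops.
SUM(d) = 0 + 1 + 1 + 2 = 4.

4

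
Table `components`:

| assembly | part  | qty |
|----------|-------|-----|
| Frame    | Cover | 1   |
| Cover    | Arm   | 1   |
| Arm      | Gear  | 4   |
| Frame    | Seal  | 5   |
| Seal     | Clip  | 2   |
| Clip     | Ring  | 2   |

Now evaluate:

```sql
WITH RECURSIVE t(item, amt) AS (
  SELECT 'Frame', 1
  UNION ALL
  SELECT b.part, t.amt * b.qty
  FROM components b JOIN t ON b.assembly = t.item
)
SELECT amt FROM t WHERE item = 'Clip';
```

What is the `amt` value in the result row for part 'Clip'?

Base: (Frame, amt=1).
Iteration 1: components of {Frame} -> Cover = 1*1 = 1, Seal = 1*5 = 5.
Iteration 2: components of {Cover,Seal} -> Arm = 1*1 = 1, Clip = 5*2 = 10.
Iteration 3: components of {Arm,Clip} -> Gear = 1*4 = 4, Ring = 10*2 = 20.
Iteration 4: no further components; recursion stops.

10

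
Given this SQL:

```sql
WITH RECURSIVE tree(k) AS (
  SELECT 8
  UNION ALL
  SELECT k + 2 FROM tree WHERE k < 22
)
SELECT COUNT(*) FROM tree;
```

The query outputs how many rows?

Base: k=8.
Iteration 1: 8 < 22 holds -> k = 8 + 2 = 10.
Iteration 2: 10 < 22 holds -> k = 10 + 2 = 12.
Iteration 3: 12 < 22 holds -> k = 12 + 2 = 14.
Iteration 4: 14 < 22 holds -> k = 14 + 2 = 16.
Iteration 5: 16 < 22 holds -> k = 16 + 2 = 18.
Iteration 6: 18 < 22 holds -> k = 18 + 2 = 20.
Iteration 7: 20 < 22 holds -> k = 20 + 2 = 22.
Iteration 8: 22 < 22 fails; recursion stops.
Total rows emitted: 8.

8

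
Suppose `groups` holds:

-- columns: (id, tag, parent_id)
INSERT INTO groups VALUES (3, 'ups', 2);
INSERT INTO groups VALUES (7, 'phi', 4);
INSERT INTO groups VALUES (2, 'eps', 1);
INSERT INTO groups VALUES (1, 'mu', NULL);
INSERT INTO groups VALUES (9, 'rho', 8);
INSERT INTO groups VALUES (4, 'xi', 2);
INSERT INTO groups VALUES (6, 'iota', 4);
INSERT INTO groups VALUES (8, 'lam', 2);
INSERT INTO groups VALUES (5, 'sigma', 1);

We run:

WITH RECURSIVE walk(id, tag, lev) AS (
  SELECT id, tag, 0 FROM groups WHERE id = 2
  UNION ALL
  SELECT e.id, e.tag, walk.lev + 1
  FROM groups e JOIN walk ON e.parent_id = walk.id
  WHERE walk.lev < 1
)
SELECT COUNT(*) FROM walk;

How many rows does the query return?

4

Base: id=2 (eps) at lev 0.
Iteration 1: rows with parent_id in {2} -> ups (id 3, lev 1), xi (id 4, lev 1), lam (id 8, lev 1).
Iteration 2: lev < 1 fails for all current rows; recursion stops.
Total rows emitted: 4.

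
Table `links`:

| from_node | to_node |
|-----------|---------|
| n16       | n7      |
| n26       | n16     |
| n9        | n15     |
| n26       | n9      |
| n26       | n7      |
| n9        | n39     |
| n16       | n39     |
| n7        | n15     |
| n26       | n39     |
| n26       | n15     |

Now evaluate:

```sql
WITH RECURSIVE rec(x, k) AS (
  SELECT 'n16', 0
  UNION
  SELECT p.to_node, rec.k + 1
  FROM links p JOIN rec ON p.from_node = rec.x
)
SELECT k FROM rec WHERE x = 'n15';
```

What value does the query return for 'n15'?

Base: (n16, k=0).
Iteration 1: edges from {n16} -> (n39, k=1), (n7, k=1).
Iteration 2: edges from {n39,n7} -> (n15, k=2).
Iteration 3: no outgoing edges from {n15}; recursion stops.

2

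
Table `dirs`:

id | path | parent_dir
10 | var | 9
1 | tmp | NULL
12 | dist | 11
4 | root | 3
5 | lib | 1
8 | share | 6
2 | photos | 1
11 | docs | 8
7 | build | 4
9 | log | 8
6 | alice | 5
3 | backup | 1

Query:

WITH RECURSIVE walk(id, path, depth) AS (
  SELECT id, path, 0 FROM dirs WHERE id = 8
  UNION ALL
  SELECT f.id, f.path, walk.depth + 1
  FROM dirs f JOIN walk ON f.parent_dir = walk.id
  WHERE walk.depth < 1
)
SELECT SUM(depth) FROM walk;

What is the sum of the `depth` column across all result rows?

Base: id=8 (share) at depth 0.
Iteration 1: rows with parent_dir in {8} -> log (id 9, depth 1), docs (id 11, depth 1).
Iteration 2: depth < 1 fails for all current rows; recursion stops.
SUM(depth) = 0 + 1 + 1 = 2.

2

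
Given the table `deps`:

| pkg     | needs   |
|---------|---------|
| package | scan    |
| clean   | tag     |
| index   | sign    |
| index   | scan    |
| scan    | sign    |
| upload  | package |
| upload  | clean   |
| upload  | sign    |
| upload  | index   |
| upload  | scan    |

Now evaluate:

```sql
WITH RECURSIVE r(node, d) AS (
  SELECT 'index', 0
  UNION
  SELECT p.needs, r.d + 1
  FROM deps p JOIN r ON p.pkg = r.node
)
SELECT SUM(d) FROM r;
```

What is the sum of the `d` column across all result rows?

Base: (index, d=0).
Iteration 1: edges from {index} -> (scan, d=1), (sign, d=1).
Iteration 2: edges from {scan,sign} -> (sign, d=2).
Iteration 3: no outgoing edges from {sign}; recursion stops.
SUM(d) = 0 + 1 + 1 + 2 = 4.

4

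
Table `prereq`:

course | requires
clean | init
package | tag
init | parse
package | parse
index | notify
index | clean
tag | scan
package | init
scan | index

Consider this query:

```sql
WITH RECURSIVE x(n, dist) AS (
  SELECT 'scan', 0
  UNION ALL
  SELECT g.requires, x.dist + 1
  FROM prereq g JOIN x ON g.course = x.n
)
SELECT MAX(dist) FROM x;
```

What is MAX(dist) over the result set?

Base: (scan, dist=0).
Iteration 1: edges from {scan} -> (index, dist=1).
Iteration 2: edges from {index} -> (clean, dist=2), (notify, dist=2).
Iteration 3: edges from {clean,notify} -> (init, dist=3).
Iteration 4: edges from {init} -> (parse, dist=4).
Iteration 5: no outgoing edges from {parse}; recursion stops.
dist values: 0, 1, 2, 2, 3, 4; the maximum is 4.

4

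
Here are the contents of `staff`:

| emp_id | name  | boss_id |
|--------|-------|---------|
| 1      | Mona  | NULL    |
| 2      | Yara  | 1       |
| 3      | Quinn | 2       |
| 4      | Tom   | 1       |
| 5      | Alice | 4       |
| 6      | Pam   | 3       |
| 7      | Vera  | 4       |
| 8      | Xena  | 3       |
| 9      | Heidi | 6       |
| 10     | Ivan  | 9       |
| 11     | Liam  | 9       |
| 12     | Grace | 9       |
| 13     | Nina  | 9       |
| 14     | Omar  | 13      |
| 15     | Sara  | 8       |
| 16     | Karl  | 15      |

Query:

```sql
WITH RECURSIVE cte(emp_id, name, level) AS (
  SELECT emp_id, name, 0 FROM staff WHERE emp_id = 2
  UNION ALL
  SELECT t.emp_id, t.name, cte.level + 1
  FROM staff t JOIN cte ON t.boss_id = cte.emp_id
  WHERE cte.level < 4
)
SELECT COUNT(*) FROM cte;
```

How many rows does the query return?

11

Base: emp_id=2 (Yara) at level 0.
Iteration 1: rows with boss_id in {2} -> Quinn (id 3, level 1).
Iteration 2: rows with boss_id in {3} -> Pam (id 6, level 2), Xena (id 8, level 2).
Iteration 3: rows with boss_id in {6,8} -> Heidi (id 9, level 3), Sara (id 15, level 3).
Iteration 4: rows with boss_id in {9,15} -> Ivan (id 10, level 4), Liam (id 11, level 4), Grace (id 12, level 4), Nina (id 13, level 4), Karl (id 16, level 4).
Iteration 5: level < 4 fails for all current rows; recursion stops.
Total rows emitted: 11.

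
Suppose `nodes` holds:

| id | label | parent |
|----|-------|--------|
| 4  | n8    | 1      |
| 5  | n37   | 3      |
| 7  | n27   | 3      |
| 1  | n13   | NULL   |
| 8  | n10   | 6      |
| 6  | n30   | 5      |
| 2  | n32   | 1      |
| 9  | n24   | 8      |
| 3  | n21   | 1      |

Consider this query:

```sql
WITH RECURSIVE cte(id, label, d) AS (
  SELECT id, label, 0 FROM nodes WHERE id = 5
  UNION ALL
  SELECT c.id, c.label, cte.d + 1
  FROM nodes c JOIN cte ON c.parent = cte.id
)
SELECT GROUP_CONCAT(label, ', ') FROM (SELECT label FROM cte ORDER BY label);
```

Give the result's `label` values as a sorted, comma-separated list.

Base: id=5 (n37) at d 0.
Iteration 1: rows with parent in {5} -> n30 (id 6, d 1).
Iteration 2: rows with parent in {6} -> n10 (id 8, d 2).
Iteration 3: rows with parent in {8} -> n24 (id 9, d 3).
Iteration 4: no rows with parent in {9}; recursion stops.

n10, n24, n30, n37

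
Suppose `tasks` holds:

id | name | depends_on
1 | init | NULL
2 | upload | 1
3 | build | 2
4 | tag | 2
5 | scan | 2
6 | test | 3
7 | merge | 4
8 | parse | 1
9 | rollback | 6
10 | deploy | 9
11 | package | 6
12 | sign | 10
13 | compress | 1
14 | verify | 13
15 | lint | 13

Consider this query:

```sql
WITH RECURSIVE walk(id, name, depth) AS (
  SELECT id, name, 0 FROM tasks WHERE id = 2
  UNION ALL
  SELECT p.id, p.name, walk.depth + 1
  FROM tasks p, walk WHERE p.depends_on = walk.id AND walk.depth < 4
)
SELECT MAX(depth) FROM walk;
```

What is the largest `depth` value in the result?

4

Base: id=2 (upload) at depth 0.
Iteration 1: rows with depends_on in {2} -> build (id 3, depth 1), tag (id 4, depth 1), scan (id 5, depth 1).
Iteration 2: rows with depends_on in {3,4,5} -> test (id 6, depth 2), merge (id 7, depth 2).
Iteration 3: rows with depends_on in {6,7} -> rollback (id 9, depth 3), package (id 11, depth 3).
Iteration 4: rows with depends_on in {9,11} -> deploy (id 10, depth 4).
Iteration 5: depth < 4 fails for all current rows; recursion stops.
depth values: 0, 1, 1, 1, 2, 2, 3, 3, 4; the maximum is 4.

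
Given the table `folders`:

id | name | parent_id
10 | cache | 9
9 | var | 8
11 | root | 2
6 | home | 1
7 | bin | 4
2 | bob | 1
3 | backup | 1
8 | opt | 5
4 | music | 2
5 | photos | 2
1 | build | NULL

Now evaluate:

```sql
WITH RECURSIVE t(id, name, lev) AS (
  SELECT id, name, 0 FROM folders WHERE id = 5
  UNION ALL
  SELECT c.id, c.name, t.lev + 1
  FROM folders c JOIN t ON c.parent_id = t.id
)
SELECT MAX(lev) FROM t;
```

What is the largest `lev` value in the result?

3

Base: id=5 (photos) at lev 0.
Iteration 1: rows with parent_id in {5} -> opt (id 8, lev 1).
Iteration 2: rows with parent_id in {8} -> var (id 9, lev 2).
Iteration 3: rows with parent_id in {9} -> cache (id 10, lev 3).
Iteration 4: no rows with parent_id in {10}; recursion stops.
lev values: 0, 1, 2, 3; the maximum is 3.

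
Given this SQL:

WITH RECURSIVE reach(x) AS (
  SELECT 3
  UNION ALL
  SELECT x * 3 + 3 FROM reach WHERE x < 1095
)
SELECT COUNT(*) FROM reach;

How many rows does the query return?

Base: x=3.
Iteration 1: 3 < 1095 holds -> x = 3 * 3 + 3 = 12.
Iteration 2: 12 < 1095 holds -> x = 12 * 3 + 3 = 39.
Iteration 3: 39 < 1095 holds -> x = 39 * 3 + 3 = 120.
Iteration 4: 120 < 1095 holds -> x = 120 * 3 + 3 = 363.
Iteration 5: 363 < 1095 holds -> x = 363 * 3 + 3 = 1092.
Iteration 6: 1092 < 1095 holds -> x = 1092 * 3 + 3 = 3279.
Iteration 7: 3279 < 1095 fails; recursion stops.
Total rows emitted: 7.

7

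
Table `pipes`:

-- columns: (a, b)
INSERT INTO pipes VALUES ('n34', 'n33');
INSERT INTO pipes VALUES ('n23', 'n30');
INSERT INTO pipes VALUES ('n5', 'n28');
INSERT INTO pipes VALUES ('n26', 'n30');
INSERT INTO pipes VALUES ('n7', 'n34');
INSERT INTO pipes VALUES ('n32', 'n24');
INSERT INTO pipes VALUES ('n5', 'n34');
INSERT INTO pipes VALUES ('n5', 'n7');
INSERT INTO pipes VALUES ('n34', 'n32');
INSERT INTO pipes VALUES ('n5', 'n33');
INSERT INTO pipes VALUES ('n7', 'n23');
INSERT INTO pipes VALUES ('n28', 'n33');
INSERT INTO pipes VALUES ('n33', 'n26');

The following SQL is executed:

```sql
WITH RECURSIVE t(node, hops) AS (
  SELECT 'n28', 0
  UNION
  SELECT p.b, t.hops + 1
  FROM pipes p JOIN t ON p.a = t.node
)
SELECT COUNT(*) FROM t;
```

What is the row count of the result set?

4

Base: (n28, hops=0).
Iteration 1: edges from {n28} -> (n33, hops=1).
Iteration 2: edges from {n33} -> (n26, hops=2).
Iteration 3: edges from {n26} -> (n30, hops=3).
Iteration 4: no outgoing edges from {n30}; recursion stops.
Total rows emitted: 4.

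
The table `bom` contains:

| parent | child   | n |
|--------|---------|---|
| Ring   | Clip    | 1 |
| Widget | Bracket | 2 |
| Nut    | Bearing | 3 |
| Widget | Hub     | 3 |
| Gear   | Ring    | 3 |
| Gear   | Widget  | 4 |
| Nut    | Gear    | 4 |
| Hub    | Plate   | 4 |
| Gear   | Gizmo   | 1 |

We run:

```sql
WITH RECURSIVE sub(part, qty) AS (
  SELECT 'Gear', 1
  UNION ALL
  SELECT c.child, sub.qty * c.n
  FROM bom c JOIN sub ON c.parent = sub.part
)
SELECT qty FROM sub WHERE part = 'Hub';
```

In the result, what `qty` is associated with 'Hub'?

Base: (Gear, qty=1).
Iteration 1: components of {Gear} -> Gizmo = 1*1 = 1, Ring = 1*3 = 3, Widget = 1*4 = 4.
Iteration 2: components of {Gizmo,Ring,Widget} -> Bracket = 4*2 = 8, Clip = 3*1 = 3, Hub = 4*3 = 12.
Iteration 3: components of {Bracket,Clip,Hub} -> Plate = 12*4 = 48.
Iteration 4: no further components; recursion stops.

12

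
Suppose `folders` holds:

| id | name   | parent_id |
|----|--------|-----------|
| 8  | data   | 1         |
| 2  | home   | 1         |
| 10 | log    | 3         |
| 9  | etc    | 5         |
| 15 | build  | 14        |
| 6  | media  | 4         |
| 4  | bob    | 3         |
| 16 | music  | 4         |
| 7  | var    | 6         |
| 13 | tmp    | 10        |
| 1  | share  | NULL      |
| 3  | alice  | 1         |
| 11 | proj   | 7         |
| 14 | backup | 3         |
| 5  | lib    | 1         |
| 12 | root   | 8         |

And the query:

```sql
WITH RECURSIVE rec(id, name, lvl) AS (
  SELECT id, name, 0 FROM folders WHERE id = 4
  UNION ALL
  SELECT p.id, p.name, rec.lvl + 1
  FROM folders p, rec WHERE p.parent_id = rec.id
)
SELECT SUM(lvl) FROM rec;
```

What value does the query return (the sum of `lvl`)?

Base: id=4 (bob) at lvl 0.
Iteration 1: rows with parent_id in {4} -> media (id 6, lvl 1), music (id 16, lvl 1).
Iteration 2: rows with parent_id in {6,16} -> var (id 7, lvl 2).
Iteration 3: rows with parent_id in {7} -> proj (id 11, lvl 3).
Iteration 4: no rows with parent_id in {11}; recursion stops.
SUM(lvl) = 0 + 1 + 1 + 2 + 3 = 7.

7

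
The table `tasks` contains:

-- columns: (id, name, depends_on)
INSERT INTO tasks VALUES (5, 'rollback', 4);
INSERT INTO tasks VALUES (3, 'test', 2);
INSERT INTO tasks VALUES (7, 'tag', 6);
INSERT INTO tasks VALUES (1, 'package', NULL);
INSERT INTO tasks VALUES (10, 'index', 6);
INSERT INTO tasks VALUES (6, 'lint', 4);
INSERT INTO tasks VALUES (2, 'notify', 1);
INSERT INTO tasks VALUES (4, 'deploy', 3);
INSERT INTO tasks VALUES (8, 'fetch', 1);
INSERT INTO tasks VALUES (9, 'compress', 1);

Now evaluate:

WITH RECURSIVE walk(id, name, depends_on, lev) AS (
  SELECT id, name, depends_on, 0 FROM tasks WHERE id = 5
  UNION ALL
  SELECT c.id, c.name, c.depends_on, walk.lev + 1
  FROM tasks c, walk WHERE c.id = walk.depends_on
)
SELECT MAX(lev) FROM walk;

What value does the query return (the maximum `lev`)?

Base: id=5 (rollback), depends_on=4, lev 0.
Iteration 1: join on id=4 -> deploy (id 4, depends_on=3, lev 1).
Iteration 2: join on id=3 -> test (id 3, depends_on=2, lev 2).
Iteration 3: join on id=2 -> notify (id 2, depends_on=1, lev 3).
Iteration 4: join on id=1 -> package (id 1, depends_on=NULL, lev 4).
Iteration 5: depends_on is NULL; no match; recursion stops.
lev values: 0, 1, 2, 3, 4; the maximum is 4.

4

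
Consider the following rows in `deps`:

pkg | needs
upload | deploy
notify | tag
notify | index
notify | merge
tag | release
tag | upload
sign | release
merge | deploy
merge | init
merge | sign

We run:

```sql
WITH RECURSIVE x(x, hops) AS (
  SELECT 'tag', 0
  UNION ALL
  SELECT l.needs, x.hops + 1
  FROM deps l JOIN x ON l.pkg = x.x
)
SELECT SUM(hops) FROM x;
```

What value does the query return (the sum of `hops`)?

4

Base: (tag, hops=0).
Iteration 1: edges from {tag} -> (release, hops=1), (upload, hops=1).
Iteration 2: edges from {release,upload} -> (deploy, hops=2).
Iteration 3: no outgoing edges from {deploy}; recursion stops.
SUM(hops) = 0 + 1 + 1 + 2 = 4.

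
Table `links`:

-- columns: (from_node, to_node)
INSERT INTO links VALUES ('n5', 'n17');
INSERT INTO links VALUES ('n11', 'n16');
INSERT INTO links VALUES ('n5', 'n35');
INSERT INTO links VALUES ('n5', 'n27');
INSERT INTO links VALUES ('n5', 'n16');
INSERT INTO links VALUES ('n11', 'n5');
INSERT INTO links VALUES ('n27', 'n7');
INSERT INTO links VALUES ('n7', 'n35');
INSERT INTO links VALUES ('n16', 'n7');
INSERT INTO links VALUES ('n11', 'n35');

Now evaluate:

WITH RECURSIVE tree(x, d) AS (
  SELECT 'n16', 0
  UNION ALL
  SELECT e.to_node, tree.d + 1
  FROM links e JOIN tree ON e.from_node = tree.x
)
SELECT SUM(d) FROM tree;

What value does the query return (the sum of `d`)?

Base: (n16, d=0).
Iteration 1: edges from {n16} -> (n7, d=1).
Iteration 2: edges from {n7} -> (n35, d=2).
Iteration 3: no outgoing edges from {n35}; recursion stops.
SUM(d) = 0 + 1 + 2 = 3.

3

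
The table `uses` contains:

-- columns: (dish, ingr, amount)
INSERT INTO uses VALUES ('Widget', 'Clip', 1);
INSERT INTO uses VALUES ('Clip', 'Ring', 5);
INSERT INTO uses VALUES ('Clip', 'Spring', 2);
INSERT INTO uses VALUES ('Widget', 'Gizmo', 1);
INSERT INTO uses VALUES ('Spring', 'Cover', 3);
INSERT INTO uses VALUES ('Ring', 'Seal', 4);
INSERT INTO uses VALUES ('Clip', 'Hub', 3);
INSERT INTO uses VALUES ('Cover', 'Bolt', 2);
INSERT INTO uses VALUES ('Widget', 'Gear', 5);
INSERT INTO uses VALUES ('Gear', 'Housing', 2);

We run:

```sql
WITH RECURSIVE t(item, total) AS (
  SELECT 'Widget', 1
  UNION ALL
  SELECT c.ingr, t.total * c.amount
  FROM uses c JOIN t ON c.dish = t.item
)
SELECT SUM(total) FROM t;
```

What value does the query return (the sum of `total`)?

Base: (Widget, total=1).
Iteration 1: components of {Widget} -> Clip = 1*1 = 1, Gear = 1*5 = 5, Gizmo = 1*1 = 1.
Iteration 2: components of {Clip,Gear,Gizmo} -> Housing = 5*2 = 10, Hub = 1*3 = 3, Ring = 1*5 = 5, Spring = 1*2 = 2.
Iteration 3: components of {Housing,Hub,Ring,Spring} -> Cover = 2*3 = 6, Seal = 5*4 = 20.
Iteration 4: components of {Cover,Seal} -> Bolt = 6*2 = 12.
Iteration 5: no further components; recursion stops.
SUM(total) = 1 + 1 + 1 + 5 + 5 + 2 + 3 + 10 + 20 + 6 + 12 = 66.

66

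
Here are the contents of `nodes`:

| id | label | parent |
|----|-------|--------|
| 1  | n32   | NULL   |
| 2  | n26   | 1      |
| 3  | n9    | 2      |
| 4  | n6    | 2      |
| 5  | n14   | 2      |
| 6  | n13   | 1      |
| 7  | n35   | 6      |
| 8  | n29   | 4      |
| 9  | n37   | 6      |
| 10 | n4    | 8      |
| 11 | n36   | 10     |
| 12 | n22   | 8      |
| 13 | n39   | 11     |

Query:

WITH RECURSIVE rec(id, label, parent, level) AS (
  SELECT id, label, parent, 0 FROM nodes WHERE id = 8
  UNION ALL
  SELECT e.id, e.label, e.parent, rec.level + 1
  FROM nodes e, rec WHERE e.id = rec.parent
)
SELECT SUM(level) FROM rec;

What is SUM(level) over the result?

Base: id=8 (n29), parent=4, level 0.
Iteration 1: join on id=4 -> n6 (id 4, parent=2, level 1).
Iteration 2: join on id=2 -> n26 (id 2, parent=1, level 2).
Iteration 3: join on id=1 -> n32 (id 1, parent=NULL, level 3).
Iteration 4: parent is NULL; no match; recursion stops.
SUM(level) = 0 + 1 + 2 + 3 = 6.

6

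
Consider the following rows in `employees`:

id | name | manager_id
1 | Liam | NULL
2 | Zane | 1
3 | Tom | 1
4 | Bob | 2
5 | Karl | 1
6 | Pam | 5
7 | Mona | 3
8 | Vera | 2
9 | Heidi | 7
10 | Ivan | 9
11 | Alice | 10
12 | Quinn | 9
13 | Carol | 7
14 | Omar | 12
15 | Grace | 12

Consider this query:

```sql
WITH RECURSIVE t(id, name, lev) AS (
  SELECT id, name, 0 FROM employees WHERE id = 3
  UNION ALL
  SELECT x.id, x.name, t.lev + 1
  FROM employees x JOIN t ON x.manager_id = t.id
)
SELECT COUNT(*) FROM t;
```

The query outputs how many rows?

9

Base: id=3 (Tom) at lev 0.
Iteration 1: rows with manager_id in {3} -> Mona (id 7, lev 1).
Iteration 2: rows with manager_id in {7} -> Heidi (id 9, lev 2), Carol (id 13, lev 2).
Iteration 3: rows with manager_id in {9,13} -> Ivan (id 10, lev 3), Quinn (id 12, lev 3).
Iteration 4: rows with manager_id in {10,12} -> Alice (id 11, lev 4), Omar (id 14, lev 4), Grace (id 15, lev 4).
Iteration 5: no rows with manager_id in {11,14,15}; recursion stops.
Total rows emitted: 9.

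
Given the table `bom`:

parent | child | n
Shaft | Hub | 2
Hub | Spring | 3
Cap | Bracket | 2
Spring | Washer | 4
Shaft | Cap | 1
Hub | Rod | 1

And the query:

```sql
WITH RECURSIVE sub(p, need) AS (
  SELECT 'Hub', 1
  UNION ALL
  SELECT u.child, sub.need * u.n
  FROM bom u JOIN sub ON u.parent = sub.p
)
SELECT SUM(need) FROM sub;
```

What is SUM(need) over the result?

Base: (Hub, need=1).
Iteration 1: components of {Hub} -> Rod = 1*1 = 1, Spring = 1*3 = 3.
Iteration 2: components of {Rod,Spring} -> Washer = 3*4 = 12.
Iteration 3: no further components; recursion stops.
SUM(need) = 1 + 3 + 1 + 12 = 17.

17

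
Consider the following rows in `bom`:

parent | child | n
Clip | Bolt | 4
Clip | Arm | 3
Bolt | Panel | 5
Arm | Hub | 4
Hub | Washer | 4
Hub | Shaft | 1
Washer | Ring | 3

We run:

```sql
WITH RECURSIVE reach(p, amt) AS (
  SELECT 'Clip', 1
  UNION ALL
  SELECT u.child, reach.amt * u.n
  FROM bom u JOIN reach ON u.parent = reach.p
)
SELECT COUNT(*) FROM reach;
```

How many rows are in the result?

8

Base: (Clip, amt=1).
Iteration 1: components of {Clip} -> Arm = 1*3 = 3, Bolt = 1*4 = 4.
Iteration 2: components of {Arm,Bolt} -> Hub = 3*4 = 12, Panel = 4*5 = 20.
Iteration 3: components of {Hub,Panel} -> Shaft = 12*1 = 12, Washer = 12*4 = 48.
Iteration 4: components of {Shaft,Washer} -> Ring = 48*3 = 144.
Iteration 5: no further components; recursion stops.
Total rows emitted: 8.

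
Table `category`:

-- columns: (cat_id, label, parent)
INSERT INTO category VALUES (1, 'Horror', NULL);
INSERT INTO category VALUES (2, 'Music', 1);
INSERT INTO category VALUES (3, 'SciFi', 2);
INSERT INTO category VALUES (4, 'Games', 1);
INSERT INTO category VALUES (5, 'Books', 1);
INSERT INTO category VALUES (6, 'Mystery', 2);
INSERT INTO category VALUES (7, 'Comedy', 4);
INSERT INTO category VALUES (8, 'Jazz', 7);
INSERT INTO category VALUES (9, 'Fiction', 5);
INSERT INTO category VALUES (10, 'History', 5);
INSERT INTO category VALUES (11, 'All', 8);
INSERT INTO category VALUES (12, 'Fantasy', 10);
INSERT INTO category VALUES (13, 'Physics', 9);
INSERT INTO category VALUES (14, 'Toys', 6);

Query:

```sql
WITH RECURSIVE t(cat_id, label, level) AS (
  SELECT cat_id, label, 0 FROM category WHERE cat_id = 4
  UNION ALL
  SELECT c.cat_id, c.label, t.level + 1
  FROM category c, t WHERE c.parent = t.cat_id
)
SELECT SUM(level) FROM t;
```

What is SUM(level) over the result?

Base: cat_id=4 (Games) at level 0.
Iteration 1: rows with parent in {4} -> Comedy (id 7, level 1).
Iteration 2: rows with parent in {7} -> Jazz (id 8, level 2).
Iteration 3: rows with parent in {8} -> All (id 11, level 3).
Iteration 4: no rows with parent in {11}; recursion stops.
SUM(level) = 0 + 1 + 2 + 3 = 6.

6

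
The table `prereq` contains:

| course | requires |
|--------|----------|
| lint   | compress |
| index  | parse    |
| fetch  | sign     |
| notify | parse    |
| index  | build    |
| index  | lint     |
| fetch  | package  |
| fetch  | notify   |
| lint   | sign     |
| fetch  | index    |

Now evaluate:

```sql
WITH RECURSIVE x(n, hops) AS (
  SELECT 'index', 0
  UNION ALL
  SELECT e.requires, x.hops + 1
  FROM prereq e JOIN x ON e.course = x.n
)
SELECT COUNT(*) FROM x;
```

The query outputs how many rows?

6

Base: (index, hops=0).
Iteration 1: edges from {index} -> (build, hops=1), (lint, hops=1), (parse, hops=1).
Iteration 2: edges from {build,lint,parse} -> (compress, hops=2), (sign, hops=2).
Iteration 3: no outgoing edges from {compress,sign}; recursion stops.
Total rows emitted: 6.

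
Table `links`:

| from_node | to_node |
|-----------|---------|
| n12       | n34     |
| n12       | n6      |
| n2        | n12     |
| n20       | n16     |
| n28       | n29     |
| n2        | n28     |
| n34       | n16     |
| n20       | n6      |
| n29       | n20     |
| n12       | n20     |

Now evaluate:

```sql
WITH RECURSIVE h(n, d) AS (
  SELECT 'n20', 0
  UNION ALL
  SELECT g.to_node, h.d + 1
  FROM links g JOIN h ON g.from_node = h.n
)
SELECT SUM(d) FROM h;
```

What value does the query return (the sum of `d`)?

Base: (n20, d=0).
Iteration 1: edges from {n20} -> (n16, d=1), (n6, d=1).
Iteration 2: no outgoing edges from {n16,n6}; recursion stops.
SUM(d) = 0 + 1 + 1 = 2.

2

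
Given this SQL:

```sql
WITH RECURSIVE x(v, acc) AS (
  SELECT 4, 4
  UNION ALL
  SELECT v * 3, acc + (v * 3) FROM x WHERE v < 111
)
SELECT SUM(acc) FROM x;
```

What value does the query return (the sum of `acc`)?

716

Base: v=4, acc=4.
Iteration 1: 4 < 111 holds -> v = 4 * 3 = 12, acc = 4 + 12 = 16.
Iteration 2: 12 < 111 holds -> v = 12 * 3 = 36, acc = 16 + 36 = 52.
Iteration 3: 36 < 111 holds -> v = 36 * 3 = 108, acc = 52 + 108 = 160.
Iteration 4: 108 < 111 holds -> v = 108 * 3 = 324, acc = 160 + 324 = 484.
Iteration 5: 324 < 111 fails; recursion stops.
SUM(acc) = 4 + 16 + 52 + 160 + 484 = 716.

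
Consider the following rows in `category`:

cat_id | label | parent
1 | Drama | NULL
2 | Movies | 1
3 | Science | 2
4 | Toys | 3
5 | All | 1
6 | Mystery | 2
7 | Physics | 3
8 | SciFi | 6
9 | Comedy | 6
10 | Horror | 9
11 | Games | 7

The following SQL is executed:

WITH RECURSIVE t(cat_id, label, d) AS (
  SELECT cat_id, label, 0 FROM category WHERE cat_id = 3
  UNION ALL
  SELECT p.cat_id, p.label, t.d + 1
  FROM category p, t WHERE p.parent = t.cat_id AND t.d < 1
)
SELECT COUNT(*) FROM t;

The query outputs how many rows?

3

Base: cat_id=3 (Science) at d 0.
Iteration 1: rows with parent in {3} -> Toys (id 4, d 1), Physics (id 7, d 1).
Iteration 2: d < 1 fails for all current rows; recursion stops.
Total rows emitted: 3.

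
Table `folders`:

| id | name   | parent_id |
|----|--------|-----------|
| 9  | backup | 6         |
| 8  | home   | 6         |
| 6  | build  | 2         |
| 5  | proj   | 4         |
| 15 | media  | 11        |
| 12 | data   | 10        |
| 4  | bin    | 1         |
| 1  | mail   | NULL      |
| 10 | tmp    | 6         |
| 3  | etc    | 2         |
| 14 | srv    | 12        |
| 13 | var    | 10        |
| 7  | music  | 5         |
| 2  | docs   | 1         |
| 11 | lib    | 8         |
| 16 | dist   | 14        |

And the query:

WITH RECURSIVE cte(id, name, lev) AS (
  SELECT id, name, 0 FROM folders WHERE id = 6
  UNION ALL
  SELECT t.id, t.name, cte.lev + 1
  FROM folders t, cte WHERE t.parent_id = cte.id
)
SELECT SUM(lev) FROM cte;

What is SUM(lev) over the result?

Base: id=6 (build) at lev 0.
Iteration 1: rows with parent_id in {6} -> home (id 8, lev 1), backup (id 9, lev 1), tmp (id 10, lev 1).
Iteration 2: rows with parent_id in {8,9,10} -> lib (id 11, lev 2), data (id 12, lev 2), var (id 13, lev 2).
Iteration 3: rows with parent_id in {11,12,13} -> srv (id 14, lev 3), media (id 15, lev 3).
Iteration 4: rows with parent_id in {14,15} -> dist (id 16, lev 4).
Iteration 5: no rows with parent_id in {16}; recursion stops.
SUM(lev) = 0 + 1 + 1 + 1 + 2 + 2 + 2 + 3 + 3 + 4 = 19.

19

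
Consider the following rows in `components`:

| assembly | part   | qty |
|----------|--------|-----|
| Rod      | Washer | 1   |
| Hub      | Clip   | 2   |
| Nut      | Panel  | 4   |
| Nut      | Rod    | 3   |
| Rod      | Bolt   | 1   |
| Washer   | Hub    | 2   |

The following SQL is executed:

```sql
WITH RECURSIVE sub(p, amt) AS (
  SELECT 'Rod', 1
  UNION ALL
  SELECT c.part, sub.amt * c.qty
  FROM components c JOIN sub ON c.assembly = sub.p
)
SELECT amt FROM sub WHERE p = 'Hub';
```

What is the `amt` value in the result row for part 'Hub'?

Base: (Rod, amt=1).
Iteration 1: components of {Rod} -> Bolt = 1*1 = 1, Washer = 1*1 = 1.
Iteration 2: components of {Bolt,Washer} -> Hub = 1*2 = 2.
Iteration 3: components of {Hub} -> Clip = 2*2 = 4.
Iteration 4: no further components; recursion stops.

2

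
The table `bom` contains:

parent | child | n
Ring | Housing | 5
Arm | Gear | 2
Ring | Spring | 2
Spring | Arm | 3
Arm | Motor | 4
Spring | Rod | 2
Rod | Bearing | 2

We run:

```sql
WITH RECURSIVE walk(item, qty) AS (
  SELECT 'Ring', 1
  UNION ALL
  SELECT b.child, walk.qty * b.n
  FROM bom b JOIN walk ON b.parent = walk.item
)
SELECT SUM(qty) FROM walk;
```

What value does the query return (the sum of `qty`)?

Base: (Ring, qty=1).
Iteration 1: components of {Ring} -> Housing = 1*5 = 5, Spring = 1*2 = 2.
Iteration 2: components of {Housing,Spring} -> Arm = 2*3 = 6, Rod = 2*2 = 4.
Iteration 3: components of {Arm,Rod} -> Bearing = 4*2 = 8, Gear = 6*2 = 12, Motor = 6*4 = 24.
Iteration 4: no further components; recursion stops.
SUM(qty) = 1 + 5 + 2 + 6 + 4 + 12 + 24 + 8 = 62.

62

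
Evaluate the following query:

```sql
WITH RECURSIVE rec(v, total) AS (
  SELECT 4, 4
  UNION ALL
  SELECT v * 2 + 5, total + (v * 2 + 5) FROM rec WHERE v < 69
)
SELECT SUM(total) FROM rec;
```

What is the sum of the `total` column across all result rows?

Base: v=4, total=4.
Iteration 1: 4 < 69 holds -> v = 4 * 2 + 5 = 13, total = 4 + 13 = 17.
Iteration 2: 13 < 69 holds -> v = 13 * 2 + 5 = 31, total = 17 + 31 = 48.
Iteration 3: 31 < 69 holds -> v = 31 * 2 + 5 = 67, total = 48 + 67 = 115.
Iteration 4: 67 < 69 holds -> v = 67 * 2 + 5 = 139, total = 115 + 139 = 254.
Iteration 5: 139 < 69 fails; recursion stops.
SUM(total) = 4 + 17 + 48 + 115 + 254 = 438.

438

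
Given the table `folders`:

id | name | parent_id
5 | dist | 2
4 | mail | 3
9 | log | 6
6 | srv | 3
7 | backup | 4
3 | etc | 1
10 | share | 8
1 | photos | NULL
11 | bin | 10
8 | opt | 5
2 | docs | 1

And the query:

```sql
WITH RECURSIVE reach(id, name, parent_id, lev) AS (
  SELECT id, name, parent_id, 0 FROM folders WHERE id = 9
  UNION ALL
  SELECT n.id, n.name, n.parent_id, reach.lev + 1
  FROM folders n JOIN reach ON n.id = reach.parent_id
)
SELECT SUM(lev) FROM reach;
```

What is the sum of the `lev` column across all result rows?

6

Base: id=9 (log), parent_id=6, lev 0.
Iteration 1: join on id=6 -> srv (id 6, parent_id=3, lev 1).
Iteration 2: join on id=3 -> etc (id 3, parent_id=1, lev 2).
Iteration 3: join on id=1 -> photos (id 1, parent_id=NULL, lev 3).
Iteration 4: parent_id is NULL; no match; recursion stops.
SUM(lev) = 0 + 1 + 2 + 3 = 6.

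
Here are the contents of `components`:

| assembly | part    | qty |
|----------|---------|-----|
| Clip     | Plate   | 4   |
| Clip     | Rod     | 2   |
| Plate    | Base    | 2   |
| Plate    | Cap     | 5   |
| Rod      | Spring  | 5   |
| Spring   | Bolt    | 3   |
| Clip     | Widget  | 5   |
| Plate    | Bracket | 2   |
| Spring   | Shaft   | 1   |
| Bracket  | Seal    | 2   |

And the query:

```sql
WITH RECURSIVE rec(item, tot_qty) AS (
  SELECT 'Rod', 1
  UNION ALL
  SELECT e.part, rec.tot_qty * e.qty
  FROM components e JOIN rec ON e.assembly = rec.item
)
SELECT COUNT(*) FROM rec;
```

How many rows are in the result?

Base: (Rod, tot_qty=1).
Iteration 1: components of {Rod} -> Spring = 1*5 = 5.
Iteration 2: components of {Spring} -> Bolt = 5*3 = 15, Shaft = 5*1 = 5.
Iteration 3: no further components; recursion stops.
Total rows emitted: 4.

4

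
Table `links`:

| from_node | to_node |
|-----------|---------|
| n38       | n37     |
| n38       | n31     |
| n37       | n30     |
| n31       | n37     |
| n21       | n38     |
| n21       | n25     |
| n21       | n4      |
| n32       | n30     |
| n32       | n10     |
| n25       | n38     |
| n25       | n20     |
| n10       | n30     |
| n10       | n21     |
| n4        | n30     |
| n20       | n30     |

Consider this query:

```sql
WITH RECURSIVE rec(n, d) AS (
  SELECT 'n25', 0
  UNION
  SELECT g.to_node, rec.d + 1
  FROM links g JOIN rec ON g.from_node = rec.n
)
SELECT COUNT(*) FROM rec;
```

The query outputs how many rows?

Base: (n25, d=0).
Iteration 1: edges from {n25} -> (n20, d=1), (n38, d=1).
Iteration 2: edges from {n20,n38} -> (n30, d=2), (n31, d=2), (n37, d=2).
Iteration 3: edges from {n30,n31,n37} -> (n30, d=3), (n37, d=3).
Iteration 4: edges from {n30,n37} -> (n30, d=4).
Iteration 5: no outgoing edges from {n30}; recursion stops.
Total rows emitted: 9.

9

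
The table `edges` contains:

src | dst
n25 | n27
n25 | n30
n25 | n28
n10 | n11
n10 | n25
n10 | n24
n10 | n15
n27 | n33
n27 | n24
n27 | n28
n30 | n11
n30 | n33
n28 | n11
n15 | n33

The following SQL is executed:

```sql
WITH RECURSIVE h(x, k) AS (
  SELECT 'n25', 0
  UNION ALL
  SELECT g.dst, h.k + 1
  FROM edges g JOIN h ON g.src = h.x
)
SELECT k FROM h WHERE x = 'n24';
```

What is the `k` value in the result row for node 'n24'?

2

Base: (n25, k=0).
Iteration 1: edges from {n25} -> (n27, k=1), (n28, k=1), (n30, k=1).
Iteration 2: edges from {n27,n28,n30} -> (n11, k=2) x2, (n24, k=2), (n28, k=2), (n33, k=2) x2. [UNION ALL keeps all 6 new rows, including repeats]
Iteration 3: edges from {n11,n24,n28,n33} -> (n11, k=3).
Iteration 4: no outgoing edges from {n11}; recursion stops.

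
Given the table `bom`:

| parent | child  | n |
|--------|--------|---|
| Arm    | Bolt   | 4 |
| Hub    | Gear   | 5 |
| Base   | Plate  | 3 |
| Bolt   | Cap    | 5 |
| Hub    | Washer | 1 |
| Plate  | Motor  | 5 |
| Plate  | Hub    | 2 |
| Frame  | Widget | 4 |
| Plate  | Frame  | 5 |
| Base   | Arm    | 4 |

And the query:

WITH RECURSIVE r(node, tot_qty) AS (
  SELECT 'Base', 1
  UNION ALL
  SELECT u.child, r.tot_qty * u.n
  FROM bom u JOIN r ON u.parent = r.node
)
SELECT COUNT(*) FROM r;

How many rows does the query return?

11

Base: (Base, tot_qty=1).
Iteration 1: components of {Base} -> Arm = 1*4 = 4, Plate = 1*3 = 3.
Iteration 2: components of {Arm,Plate} -> Bolt = 4*4 = 16, Frame = 3*5 = 15, Hub = 3*2 = 6, Motor = 3*5 = 15.
Iteration 3: components of {Bolt,Frame,Hub,Motor} -> Cap = 16*5 = 80, Gear = 6*5 = 30, Washer = 6*1 = 6, Widget = 15*4 = 60.
Iteration 4: no further components; recursion stops.
Total rows emitted: 11.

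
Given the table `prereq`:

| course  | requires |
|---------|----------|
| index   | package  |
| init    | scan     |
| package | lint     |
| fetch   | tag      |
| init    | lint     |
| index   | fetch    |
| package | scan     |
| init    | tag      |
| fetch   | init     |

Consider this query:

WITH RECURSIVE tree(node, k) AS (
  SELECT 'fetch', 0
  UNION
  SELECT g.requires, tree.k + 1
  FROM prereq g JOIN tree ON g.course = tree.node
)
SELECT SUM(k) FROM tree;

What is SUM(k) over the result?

Base: (fetch, k=0).
Iteration 1: edges from {fetch} -> (init, k=1), (tag, k=1).
Iteration 2: edges from {init,tag} -> (lint, k=2), (scan, k=2), (tag, k=2).
Iteration 3: no outgoing edges from {lint,scan,tag}; recursion stops.
SUM(k) = 0 + 1 + 1 + 2 + 2 + 2 = 8.

8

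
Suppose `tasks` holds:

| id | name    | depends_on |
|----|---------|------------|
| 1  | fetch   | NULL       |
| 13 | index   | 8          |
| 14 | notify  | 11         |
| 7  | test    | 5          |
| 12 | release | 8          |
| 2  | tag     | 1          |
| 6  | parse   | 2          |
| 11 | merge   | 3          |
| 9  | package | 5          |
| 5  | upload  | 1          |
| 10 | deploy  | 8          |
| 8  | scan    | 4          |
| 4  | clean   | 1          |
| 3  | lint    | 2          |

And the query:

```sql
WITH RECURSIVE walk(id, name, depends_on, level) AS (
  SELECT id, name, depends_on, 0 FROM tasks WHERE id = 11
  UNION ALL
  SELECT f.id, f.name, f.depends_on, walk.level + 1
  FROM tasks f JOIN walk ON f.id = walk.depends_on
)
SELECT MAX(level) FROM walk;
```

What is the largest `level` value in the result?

Base: id=11 (merge), depends_on=3, level 0.
Iteration 1: join on id=3 -> lint (id 3, depends_on=2, level 1).
Iteration 2: join on id=2 -> tag (id 2, depends_on=1, level 2).
Iteration 3: join on id=1 -> fetch (id 1, depends_on=NULL, level 3).
Iteration 4: depends_on is NULL; no match; recursion stops.
level values: 0, 1, 2, 3; the maximum is 3.

3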